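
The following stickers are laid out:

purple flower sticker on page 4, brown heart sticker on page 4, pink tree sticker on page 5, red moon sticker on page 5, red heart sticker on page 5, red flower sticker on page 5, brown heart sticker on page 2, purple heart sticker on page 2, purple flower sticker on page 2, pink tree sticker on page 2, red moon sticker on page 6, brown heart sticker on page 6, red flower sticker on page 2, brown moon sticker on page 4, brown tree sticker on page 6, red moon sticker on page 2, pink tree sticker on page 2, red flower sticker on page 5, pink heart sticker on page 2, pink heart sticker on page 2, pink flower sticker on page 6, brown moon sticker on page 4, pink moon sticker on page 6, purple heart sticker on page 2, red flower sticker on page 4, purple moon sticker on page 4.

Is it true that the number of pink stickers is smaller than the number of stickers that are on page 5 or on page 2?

There are 7 pink stickers.
There are 15 stickers on page 5 or on page 2.
The claim requires 7 < 15, which holds.

True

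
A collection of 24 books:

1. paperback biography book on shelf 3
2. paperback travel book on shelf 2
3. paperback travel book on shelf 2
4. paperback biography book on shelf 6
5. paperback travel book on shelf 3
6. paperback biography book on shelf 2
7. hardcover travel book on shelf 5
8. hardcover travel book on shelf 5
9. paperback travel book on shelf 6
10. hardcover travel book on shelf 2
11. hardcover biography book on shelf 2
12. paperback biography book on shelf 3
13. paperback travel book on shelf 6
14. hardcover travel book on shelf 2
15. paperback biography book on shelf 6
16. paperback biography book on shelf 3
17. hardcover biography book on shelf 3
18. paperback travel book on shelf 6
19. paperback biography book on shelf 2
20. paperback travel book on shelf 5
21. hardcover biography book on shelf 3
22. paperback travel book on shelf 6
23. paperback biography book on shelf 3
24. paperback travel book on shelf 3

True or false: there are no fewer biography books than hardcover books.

True

There are 11 biography books.
There are 7 hardcover books.
The claim requires 11 ≥ 7, which holds.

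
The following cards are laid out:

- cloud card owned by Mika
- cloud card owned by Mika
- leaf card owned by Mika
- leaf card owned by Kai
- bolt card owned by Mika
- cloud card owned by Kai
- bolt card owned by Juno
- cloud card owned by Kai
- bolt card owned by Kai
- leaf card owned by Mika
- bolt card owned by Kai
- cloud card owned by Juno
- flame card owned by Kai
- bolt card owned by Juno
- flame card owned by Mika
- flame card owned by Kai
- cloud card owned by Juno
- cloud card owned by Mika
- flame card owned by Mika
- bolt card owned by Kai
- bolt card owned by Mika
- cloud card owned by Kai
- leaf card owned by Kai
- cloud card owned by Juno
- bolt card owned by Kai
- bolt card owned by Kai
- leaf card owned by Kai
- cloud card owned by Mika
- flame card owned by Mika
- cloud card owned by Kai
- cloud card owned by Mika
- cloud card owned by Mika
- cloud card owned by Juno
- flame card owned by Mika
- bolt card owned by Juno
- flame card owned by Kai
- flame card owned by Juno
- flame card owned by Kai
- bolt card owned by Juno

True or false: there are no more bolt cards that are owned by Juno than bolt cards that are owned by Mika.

False

bolt cards owned by Juno: 4.
bolt cards owned by Mika: 2.
The claim requires 4 ≤ 2, which does not hold.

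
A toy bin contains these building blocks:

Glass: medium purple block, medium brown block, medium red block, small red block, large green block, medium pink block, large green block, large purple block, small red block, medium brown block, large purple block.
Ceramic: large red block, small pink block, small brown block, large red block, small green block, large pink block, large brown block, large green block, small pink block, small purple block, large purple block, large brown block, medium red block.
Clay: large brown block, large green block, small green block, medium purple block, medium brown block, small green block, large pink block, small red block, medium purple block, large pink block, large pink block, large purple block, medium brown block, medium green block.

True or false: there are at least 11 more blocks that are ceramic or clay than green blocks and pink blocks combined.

True

There are 27 blocks that are ceramic or clay.
green blocks: 8; pink blocks: 7; combined: 8 + 7 = 15.
The claim requires 27 − 15 = 12 ≥ 11, which holds.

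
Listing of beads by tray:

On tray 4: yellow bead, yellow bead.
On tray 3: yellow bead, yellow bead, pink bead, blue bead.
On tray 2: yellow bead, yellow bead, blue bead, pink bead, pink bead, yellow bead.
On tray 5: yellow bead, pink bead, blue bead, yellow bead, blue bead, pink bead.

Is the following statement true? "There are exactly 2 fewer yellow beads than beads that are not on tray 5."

False

yellow beads: 9.
beads that are not on tray 5: 12.
The claim requires 12 − 9 (= 3) to equal 2, which does not hold.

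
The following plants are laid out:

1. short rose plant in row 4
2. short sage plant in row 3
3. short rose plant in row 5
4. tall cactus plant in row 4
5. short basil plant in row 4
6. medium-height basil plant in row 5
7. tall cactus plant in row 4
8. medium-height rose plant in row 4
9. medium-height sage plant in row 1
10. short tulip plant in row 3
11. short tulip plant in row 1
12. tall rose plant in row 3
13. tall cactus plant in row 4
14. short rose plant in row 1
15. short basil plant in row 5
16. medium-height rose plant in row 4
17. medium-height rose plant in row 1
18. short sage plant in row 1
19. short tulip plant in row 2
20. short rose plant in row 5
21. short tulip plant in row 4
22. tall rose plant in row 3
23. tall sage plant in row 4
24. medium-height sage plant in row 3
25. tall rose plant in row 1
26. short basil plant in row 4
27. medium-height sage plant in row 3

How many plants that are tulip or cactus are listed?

cactus: 3; tulip: 4; together 3 + 4 = 7.

7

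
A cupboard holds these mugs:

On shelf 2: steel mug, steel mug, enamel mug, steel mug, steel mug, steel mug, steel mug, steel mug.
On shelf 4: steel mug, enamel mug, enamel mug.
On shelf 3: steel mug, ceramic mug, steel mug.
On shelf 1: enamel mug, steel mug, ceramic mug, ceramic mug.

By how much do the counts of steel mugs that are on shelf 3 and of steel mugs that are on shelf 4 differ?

steel mugs on shelf 3: 2. steel mugs on shelf 4: 1.
|2 − 1| = 2 − 1 = 1.

1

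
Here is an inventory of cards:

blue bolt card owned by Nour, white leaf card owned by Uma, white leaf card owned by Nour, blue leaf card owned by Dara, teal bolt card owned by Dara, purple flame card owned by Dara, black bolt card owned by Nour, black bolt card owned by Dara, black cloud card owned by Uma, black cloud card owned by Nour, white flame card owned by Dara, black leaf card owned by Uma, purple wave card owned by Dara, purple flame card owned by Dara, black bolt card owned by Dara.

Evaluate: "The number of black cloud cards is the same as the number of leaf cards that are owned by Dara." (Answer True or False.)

False

There are 2 black cloud cards.
Count of leaf cards owned by Dara: 1.
The claim requires 2 = 1, which does not hold.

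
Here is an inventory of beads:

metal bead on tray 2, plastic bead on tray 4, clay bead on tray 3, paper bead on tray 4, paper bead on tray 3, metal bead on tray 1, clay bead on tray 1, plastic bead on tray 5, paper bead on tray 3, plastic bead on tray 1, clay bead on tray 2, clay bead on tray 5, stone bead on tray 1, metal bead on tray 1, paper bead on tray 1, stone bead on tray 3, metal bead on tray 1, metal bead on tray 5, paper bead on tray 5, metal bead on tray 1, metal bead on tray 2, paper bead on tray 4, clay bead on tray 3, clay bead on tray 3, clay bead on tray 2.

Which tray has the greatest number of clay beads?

tray 3

Counts by tray (restricted to clay beads): tray 3→3, tray 2→2, tray 5→1, tray 1→1, tray 4→0.
The maximum is 3, held uniquely by tray 3.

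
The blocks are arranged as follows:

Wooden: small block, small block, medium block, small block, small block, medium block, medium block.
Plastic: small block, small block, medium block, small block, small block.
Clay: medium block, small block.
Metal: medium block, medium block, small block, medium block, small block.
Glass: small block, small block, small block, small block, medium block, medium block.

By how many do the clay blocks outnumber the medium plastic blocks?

1

clay blocks: 2.
medium plastic blocks: 1.
2 − 1 = 1.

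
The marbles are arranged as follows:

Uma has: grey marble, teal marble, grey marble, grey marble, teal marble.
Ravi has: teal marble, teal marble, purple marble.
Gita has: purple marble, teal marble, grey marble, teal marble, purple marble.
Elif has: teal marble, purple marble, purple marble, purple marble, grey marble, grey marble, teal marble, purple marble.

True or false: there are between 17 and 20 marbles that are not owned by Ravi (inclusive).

True

|marbles that are not owned by Ravi| = 18.
The claim requires 17 ≤ 18 ≤ 20, which holds.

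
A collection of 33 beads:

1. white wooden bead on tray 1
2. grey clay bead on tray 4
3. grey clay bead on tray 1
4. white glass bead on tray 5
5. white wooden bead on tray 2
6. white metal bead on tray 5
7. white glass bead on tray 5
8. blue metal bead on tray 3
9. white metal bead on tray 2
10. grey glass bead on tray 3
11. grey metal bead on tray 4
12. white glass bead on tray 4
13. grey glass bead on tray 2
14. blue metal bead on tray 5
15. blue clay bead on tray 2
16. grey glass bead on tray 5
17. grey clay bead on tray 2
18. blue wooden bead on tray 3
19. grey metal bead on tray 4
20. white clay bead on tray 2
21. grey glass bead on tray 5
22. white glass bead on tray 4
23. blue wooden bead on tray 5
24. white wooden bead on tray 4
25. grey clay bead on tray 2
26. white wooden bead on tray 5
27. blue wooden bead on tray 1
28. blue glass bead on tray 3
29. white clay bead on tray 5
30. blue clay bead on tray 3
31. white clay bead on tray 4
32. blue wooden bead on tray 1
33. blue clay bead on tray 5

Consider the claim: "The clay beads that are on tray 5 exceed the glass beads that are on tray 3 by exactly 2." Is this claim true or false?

There are 2 clay beads on tray 5.
There are 2 glass beads on tray 3.
The claim requires 2 − 2 (= 0) to equal 2, which does not hold.

False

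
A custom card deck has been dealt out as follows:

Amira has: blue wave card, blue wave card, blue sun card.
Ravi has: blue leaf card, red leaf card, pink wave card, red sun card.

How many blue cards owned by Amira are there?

3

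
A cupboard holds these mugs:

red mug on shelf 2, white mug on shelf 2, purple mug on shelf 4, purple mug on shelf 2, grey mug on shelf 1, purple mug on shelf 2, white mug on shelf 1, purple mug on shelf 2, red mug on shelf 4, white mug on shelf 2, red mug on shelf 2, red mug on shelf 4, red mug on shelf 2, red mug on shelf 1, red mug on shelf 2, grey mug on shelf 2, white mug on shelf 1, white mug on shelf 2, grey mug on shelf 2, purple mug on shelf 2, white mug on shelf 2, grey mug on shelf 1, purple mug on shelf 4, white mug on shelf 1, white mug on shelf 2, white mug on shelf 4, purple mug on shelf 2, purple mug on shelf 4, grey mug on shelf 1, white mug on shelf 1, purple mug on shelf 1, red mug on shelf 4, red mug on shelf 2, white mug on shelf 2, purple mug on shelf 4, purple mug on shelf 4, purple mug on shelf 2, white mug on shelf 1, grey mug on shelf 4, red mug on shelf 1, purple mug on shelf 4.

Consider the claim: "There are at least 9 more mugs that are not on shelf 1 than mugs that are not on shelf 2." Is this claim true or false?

There are 30 mugs that are not on shelf 1.
There are 22 mugs that are not on shelf 2.
The claim requires 30 − 22 = 8 ≥ 9, which does not hold.

False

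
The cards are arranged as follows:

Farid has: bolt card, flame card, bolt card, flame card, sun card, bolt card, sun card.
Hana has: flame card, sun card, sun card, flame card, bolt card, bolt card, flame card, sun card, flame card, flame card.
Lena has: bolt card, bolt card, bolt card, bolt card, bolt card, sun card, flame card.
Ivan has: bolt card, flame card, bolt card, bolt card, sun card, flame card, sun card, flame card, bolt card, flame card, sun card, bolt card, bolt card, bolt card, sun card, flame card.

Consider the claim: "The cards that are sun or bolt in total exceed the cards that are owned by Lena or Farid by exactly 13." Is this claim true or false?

True

There are 27 cards that are sun or bolt.
Count of cards owned by Lena or Farid: 14.
The claim requires 27 − 14 (= 13) to equal 13, which holds.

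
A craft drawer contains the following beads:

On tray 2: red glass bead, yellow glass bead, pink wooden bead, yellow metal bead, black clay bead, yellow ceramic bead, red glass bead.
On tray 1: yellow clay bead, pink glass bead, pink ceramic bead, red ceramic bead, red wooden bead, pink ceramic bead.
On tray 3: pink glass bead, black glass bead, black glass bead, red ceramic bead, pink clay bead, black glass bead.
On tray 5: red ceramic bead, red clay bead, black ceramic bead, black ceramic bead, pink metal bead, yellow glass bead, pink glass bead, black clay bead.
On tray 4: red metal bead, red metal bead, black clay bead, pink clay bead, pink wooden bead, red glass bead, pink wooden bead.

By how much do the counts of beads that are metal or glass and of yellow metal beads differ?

14

beads that are metal or glass: 15. yellow metal beads: 1.
|15 − 1| = 15 − 1 = 14.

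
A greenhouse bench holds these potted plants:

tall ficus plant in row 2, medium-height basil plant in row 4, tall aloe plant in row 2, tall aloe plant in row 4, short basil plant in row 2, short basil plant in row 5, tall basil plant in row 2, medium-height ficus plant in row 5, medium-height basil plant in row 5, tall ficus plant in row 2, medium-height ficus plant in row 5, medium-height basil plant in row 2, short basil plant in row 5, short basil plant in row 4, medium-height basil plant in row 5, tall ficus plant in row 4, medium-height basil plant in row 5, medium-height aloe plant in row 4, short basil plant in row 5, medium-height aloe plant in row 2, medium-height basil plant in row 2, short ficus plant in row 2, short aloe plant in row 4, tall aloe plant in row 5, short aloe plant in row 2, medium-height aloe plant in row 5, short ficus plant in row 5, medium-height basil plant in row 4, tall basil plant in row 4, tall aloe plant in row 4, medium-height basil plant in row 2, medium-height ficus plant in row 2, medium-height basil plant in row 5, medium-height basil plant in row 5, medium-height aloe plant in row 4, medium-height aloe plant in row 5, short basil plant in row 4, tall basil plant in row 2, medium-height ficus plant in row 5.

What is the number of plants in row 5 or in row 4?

in row 4: 11; in row 5: 15; together 11 + 15 = 26.

26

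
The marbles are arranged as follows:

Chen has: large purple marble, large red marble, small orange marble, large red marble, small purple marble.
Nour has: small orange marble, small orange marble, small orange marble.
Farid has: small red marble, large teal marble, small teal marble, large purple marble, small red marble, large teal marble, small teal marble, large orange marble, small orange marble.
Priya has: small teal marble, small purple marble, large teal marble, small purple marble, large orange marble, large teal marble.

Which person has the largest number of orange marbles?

Nour

Counts by owner (restricted to orange marbles): Nour→3, Farid→2, Chen→1, Priya→1.
The maximum is 3, held uniquely by Nour.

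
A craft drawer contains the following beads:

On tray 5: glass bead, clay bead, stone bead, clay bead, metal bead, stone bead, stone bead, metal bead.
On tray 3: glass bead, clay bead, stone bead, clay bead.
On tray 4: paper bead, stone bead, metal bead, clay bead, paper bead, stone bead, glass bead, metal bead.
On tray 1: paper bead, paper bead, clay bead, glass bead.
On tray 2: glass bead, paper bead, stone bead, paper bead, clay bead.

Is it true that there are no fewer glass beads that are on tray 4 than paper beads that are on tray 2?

False

There is 1 glass bead on tray 4.
There are 2 paper beads on tray 2.
The claim requires 1 ≥ 2, which does not hold.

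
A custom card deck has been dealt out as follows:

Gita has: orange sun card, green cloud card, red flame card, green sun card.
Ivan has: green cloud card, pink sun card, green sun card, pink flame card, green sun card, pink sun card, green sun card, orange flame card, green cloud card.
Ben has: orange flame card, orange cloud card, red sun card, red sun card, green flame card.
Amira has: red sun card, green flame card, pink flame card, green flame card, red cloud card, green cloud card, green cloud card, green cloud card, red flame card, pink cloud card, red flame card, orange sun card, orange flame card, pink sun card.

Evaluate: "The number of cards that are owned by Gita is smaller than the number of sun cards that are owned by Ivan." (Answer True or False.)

True

|cards owned by Gita| = 4.
|sun cards owned by Ivan| = 5.
The claim requires 4 < 5, which holds.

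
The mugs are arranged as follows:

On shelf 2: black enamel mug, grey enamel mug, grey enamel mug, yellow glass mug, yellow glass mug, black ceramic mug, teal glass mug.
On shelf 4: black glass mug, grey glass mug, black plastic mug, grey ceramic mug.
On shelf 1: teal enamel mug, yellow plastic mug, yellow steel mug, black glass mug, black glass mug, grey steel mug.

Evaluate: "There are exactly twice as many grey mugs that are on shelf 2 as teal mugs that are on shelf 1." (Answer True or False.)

True

There are 2 grey mugs on shelf 2.
There is 1 teal mug on shelf 1.
The claim requires 2 = 2 × 1 = 2, which holds.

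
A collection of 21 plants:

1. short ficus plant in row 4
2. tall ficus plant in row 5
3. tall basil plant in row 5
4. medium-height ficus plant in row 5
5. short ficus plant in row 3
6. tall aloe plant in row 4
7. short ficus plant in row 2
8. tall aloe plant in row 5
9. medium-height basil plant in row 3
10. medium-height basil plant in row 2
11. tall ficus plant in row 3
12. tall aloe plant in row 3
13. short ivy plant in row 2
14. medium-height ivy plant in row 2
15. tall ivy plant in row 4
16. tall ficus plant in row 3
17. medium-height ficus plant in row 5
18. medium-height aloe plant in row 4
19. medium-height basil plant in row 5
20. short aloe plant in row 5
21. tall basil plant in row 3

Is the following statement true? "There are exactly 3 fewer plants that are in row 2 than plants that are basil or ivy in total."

plants in row 2: 4.
plants that are basil or ivy: 8.
The claim requires 8 − 4 (= 4) to equal 3, which does not hold.

False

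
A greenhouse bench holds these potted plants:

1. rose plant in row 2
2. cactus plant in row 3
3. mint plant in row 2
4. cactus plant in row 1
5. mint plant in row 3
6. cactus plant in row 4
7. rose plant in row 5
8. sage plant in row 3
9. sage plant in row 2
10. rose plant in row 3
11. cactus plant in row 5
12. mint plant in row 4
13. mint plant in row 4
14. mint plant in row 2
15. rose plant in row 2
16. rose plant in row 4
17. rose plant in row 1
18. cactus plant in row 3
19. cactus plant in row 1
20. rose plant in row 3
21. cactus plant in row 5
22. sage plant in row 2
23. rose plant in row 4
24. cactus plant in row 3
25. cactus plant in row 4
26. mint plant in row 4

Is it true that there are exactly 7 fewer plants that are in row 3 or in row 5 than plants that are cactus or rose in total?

plants in row 3 or in row 5: 10.
plants that are cactus or rose: 17.
The claim requires 17 − 10 (= 7) to equal 7, which holds.

True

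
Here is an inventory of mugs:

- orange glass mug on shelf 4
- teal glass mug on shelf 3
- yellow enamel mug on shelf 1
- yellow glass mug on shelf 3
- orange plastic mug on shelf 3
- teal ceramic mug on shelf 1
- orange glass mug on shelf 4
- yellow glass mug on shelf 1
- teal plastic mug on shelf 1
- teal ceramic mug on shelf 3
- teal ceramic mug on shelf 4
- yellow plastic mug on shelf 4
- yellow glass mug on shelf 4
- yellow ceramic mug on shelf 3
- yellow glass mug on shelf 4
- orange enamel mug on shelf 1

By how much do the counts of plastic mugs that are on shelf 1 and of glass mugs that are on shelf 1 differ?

0

plastic mugs on shelf 1: 1. glass mugs on shelf 1: 1.
|1 − 1| = 1 − 1 = 0.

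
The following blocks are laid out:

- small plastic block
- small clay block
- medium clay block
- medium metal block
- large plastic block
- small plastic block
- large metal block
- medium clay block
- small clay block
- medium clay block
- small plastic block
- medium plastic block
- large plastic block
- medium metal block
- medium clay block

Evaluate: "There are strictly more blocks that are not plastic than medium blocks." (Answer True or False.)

True

|blocks that are not plastic| = 9.
|medium blocks| = 7.
The claim requires 9 > 7, which holds.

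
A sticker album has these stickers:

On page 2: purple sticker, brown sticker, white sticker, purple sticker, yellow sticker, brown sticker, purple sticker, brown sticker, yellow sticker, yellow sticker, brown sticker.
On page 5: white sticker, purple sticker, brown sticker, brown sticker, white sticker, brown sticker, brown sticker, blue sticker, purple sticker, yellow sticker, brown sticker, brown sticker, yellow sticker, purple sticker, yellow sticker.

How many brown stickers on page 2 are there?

4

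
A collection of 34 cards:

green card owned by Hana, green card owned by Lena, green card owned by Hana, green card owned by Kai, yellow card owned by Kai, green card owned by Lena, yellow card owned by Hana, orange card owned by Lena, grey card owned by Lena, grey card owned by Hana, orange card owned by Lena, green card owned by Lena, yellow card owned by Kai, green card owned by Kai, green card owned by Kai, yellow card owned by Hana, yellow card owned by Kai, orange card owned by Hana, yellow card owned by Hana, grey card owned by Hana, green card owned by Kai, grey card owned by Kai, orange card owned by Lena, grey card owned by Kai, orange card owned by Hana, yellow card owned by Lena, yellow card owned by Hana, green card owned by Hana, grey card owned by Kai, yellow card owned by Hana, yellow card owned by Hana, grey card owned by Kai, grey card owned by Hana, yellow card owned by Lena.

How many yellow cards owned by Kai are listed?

3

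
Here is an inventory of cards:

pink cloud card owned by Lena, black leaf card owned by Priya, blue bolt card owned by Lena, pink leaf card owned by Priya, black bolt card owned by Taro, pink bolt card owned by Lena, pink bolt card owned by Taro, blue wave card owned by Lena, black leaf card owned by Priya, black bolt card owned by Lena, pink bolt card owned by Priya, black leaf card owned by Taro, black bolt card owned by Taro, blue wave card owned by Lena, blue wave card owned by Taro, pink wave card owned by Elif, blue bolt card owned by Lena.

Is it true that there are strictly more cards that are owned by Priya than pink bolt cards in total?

True

cards owned by Priya: 4.
pink bolt cards: 3.
The claim requires 4 > 3, which holds.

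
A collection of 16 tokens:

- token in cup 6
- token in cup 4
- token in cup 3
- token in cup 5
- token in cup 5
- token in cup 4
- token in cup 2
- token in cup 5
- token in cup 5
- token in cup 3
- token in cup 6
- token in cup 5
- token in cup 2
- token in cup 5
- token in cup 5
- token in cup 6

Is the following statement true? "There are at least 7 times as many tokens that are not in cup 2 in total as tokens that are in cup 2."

True

tokens that are not in cup 2: 14.
tokens in cup 2: 2.
The claim requires 14 ≥ 7 × 2 = 14, which holds.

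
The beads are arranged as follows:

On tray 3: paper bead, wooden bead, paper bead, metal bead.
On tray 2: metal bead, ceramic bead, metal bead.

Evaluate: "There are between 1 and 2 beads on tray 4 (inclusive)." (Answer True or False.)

beads on tray 4: 0.
The claim requires 1 ≤ 0 ≤ 2, which does not hold.

False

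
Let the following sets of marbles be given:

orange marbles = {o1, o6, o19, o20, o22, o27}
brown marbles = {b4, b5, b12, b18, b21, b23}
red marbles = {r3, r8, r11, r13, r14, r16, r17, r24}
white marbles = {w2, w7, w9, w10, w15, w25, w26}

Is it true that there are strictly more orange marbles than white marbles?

False

There are 6 orange marbles.
There are 7 white marbles.
The claim requires 6 > 7, which does not hold.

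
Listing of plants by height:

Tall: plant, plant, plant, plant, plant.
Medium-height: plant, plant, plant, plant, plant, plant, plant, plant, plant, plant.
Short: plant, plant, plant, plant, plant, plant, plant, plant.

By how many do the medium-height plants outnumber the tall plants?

medium-height plants: 10.
tall plants: 5.
10 − 5 = 5.

5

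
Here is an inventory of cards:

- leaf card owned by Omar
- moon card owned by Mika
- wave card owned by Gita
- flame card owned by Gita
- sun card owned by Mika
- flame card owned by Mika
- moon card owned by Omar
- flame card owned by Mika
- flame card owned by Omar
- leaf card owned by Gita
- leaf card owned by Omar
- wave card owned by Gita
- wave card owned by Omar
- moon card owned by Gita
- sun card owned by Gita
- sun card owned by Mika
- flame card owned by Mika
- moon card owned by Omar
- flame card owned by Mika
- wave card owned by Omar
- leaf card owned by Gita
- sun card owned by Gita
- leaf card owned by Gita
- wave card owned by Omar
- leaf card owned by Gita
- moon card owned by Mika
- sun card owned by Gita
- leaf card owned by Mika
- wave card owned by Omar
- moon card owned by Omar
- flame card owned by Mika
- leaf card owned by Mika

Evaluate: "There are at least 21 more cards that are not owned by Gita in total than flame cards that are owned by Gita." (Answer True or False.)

Count of cards that are not owned by Gita: 21.
Count of flame cards owned by Gita: 1.
The claim requires 21 − 1 = 20 ≥ 21, which does not hold.

False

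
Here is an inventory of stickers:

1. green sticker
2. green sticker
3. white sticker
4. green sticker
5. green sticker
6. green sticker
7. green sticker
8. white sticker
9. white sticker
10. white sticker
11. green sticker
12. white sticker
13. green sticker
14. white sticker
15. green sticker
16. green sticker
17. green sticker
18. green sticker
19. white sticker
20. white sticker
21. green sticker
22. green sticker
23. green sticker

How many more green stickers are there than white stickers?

green stickers: 15.
white stickers: 8.
15 − 8 = 7.

7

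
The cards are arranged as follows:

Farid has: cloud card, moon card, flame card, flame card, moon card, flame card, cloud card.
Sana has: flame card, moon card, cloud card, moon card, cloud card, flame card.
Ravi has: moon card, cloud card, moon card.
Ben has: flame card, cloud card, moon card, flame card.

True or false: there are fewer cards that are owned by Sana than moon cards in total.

|cards owned by Sana| = 6.
|moon cards| = 7.
The claim requires 6 < 7, which holds.

True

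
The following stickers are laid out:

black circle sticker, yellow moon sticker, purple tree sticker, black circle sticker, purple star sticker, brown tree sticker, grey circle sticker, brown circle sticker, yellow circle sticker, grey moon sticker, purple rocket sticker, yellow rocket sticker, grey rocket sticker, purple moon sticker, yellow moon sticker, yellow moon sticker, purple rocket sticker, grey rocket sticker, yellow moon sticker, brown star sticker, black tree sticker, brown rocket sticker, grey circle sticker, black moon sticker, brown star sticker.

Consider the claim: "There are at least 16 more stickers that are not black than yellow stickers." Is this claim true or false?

There are 21 stickers that are not black.
There are 6 yellow stickers.
The claim requires 21 − 6 = 15 ≥ 16, which does not hold.

False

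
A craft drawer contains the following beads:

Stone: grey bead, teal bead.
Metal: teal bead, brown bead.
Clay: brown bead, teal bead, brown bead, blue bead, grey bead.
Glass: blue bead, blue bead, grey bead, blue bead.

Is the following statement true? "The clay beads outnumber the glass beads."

True

|clay beads| = 5.
|glass beads| = 4.
The claim requires 5 > 4, which holds.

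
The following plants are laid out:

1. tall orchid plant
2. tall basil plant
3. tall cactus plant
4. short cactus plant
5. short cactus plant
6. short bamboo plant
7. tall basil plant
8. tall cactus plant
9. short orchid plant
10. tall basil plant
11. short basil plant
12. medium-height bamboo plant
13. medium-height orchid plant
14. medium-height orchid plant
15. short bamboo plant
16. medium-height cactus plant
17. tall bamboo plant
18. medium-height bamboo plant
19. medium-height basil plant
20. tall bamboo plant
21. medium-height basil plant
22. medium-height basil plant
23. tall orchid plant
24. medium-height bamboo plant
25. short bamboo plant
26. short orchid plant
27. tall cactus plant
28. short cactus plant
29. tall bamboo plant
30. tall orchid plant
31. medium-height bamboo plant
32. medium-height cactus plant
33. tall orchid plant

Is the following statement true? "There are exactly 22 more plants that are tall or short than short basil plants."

False

|plants that are tall or short| = 22.
|short basil plants| = 1.
The claim requires 22 − 1 (= 21) to equal 22, which does not hold.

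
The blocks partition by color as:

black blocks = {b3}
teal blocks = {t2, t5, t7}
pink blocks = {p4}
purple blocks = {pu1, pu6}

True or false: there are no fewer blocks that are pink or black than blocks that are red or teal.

False

blocks that are pink or black: 2.
blocks that are red or teal: 3.
The claim requires 2 ≥ 3, which does not hold.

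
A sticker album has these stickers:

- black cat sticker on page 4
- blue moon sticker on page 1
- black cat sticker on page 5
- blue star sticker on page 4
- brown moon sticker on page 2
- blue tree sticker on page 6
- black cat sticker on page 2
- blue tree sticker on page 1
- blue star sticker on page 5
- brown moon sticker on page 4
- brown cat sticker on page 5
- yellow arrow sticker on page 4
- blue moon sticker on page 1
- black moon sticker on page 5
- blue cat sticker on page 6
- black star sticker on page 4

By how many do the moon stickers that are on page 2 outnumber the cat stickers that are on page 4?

0

moon stickers on page 2: 1.
cat stickers on page 4: 1.
1 − 1 = 0.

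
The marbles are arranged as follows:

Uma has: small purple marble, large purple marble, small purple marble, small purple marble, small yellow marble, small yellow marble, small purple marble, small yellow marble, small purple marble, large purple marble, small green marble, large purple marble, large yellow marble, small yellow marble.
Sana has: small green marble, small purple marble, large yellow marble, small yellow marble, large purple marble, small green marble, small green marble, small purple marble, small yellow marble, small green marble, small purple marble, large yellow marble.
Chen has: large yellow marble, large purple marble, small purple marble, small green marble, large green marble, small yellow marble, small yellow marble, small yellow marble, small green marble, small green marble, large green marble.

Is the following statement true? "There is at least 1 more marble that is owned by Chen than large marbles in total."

marbles owned by Chen: 11.
large marbles: 11.
The claim requires 11 − 11 = 0 ≥ 1, which does not hold.

False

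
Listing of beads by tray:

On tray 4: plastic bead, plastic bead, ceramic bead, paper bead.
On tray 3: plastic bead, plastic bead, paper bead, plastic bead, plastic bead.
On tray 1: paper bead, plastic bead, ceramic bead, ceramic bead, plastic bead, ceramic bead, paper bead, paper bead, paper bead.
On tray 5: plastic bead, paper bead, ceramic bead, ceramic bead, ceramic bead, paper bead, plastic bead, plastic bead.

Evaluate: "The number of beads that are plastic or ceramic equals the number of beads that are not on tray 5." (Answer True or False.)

|beads that are plastic or ceramic| = 18.
|beads that are not on tray 5| = 18.
The claim requires 18 = 18, which holds.

True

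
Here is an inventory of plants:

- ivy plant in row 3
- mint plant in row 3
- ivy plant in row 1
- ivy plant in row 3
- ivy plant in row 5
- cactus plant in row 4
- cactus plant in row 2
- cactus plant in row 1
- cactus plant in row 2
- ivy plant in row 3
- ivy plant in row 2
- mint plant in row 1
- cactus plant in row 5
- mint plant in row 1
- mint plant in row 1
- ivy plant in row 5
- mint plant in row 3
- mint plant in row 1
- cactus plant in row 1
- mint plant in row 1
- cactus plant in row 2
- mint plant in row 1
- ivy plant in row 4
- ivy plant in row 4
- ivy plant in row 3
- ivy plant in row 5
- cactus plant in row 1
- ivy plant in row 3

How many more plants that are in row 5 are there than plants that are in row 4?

plants in row 5: 4.
plants in row 4: 3.
4 − 3 = 1.

1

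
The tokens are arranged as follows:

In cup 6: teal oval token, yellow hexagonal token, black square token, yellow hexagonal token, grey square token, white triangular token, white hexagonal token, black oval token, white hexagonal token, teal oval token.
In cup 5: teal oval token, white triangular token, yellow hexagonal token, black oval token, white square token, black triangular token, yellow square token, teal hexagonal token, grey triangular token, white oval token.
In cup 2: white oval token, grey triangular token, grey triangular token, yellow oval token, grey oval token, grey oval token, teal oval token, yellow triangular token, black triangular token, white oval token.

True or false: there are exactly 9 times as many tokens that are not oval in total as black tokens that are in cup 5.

tokens that are not oval: 18.
black tokens in cup 5: 2.
The claim requires 18 = 9 × 2 = 18, which holds.

True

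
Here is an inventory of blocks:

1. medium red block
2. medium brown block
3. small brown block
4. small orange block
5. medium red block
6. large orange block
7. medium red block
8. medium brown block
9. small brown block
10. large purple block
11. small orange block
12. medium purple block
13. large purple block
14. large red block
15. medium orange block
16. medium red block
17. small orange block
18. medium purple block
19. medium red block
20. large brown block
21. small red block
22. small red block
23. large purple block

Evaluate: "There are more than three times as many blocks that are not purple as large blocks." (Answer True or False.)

blocks that are not purple: 18.
large blocks: 6.
The claim requires 18 > 3 × 6 = 18, which does not hold.

False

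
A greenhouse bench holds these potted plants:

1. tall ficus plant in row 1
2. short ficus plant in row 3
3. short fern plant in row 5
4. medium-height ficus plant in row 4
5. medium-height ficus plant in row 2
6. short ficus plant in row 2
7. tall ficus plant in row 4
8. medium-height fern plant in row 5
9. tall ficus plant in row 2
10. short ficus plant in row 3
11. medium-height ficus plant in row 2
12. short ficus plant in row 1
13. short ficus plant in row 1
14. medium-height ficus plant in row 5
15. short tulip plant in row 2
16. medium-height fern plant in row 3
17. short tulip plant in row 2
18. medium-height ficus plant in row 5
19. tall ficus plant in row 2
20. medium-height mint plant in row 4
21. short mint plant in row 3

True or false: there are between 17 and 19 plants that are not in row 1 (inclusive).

True

|plants that are not in row 1| = 18.
The claim requires 17 ≤ 18 ≤ 19, which holds.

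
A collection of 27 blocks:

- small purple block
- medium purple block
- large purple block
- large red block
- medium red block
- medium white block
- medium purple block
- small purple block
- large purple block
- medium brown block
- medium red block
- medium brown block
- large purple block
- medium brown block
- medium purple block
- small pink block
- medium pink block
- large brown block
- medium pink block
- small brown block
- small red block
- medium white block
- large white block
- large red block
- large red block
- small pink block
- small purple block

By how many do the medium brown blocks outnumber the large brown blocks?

medium brown blocks: 3.
large brown blocks: 1.
3 − 1 = 2.

2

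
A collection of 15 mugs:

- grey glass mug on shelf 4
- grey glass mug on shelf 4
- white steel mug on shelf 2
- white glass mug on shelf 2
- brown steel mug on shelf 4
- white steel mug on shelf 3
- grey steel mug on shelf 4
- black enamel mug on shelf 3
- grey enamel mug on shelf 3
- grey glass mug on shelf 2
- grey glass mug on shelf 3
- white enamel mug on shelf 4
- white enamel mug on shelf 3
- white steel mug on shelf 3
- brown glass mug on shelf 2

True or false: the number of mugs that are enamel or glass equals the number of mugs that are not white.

There are 10 mugs that are enamel or glass.
There are 9 mugs that are not white.
The claim requires 10 = 9, which does not hold.

False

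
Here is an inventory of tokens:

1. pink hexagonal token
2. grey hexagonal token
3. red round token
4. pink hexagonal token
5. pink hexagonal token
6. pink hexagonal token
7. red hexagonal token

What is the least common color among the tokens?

Counts by color: pink 4, red 2, grey 1.
The minimum is 1, held uniquely by grey.

grey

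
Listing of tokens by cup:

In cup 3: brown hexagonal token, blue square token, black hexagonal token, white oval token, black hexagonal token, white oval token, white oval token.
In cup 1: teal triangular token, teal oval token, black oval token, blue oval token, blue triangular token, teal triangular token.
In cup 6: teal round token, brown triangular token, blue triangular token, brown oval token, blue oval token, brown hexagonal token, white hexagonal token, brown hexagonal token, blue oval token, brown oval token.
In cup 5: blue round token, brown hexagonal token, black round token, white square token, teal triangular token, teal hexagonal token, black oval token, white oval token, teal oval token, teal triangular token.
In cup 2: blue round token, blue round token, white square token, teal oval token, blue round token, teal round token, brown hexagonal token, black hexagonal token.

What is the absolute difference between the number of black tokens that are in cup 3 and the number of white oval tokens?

2

black tokens in cup 3: 2. white oval tokens: 4.
|2 − 4| = 4 − 2 = 2.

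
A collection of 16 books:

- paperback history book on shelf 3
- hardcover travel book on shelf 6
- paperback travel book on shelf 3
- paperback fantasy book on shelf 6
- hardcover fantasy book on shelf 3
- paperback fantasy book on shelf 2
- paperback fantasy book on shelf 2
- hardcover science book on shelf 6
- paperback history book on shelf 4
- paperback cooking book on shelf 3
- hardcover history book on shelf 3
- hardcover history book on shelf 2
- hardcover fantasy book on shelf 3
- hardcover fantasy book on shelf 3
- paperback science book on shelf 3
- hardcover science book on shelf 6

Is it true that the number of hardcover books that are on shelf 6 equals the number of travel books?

False

hardcover books on shelf 6: 3.
travel books: 2.
The claim requires 3 = 2, which does not hold.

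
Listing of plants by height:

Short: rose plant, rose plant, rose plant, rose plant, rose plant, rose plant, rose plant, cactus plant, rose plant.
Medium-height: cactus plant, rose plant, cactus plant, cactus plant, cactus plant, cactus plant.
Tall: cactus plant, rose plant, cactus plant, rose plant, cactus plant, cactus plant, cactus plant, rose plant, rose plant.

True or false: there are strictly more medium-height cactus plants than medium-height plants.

False

medium-height cactus plants: 5.
medium-height plants: 6.
The claim requires 5 > 6, which does not hold.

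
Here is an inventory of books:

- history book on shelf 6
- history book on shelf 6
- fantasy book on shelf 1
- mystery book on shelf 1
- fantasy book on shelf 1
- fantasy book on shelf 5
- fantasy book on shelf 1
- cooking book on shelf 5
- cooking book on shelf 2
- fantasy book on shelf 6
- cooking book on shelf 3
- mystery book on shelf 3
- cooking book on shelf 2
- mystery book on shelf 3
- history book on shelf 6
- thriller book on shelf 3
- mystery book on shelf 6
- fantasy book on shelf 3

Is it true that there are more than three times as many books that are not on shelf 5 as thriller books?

books that are not on shelf 5: 16.
thriller books: 1.
The claim requires 16 > 3 × 1 = 3, which holds.

True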